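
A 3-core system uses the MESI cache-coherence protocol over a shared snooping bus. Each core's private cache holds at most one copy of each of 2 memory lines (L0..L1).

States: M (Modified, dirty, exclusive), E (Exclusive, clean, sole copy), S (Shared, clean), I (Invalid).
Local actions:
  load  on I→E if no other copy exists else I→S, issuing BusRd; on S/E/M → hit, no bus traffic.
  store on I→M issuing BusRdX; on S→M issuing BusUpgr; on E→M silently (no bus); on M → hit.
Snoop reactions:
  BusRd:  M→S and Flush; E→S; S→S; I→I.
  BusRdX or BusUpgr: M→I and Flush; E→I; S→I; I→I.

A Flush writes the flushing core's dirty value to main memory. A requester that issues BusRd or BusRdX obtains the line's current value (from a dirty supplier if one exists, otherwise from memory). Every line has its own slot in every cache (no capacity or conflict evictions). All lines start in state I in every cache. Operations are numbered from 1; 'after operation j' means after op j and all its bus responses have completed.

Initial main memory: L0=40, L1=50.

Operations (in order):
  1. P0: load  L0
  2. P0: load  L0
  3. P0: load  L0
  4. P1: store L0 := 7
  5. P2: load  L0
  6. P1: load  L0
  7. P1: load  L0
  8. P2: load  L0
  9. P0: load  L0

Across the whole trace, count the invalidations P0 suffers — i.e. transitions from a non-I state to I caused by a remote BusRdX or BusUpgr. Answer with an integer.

invalidations = 1

  op1 P0: load  L0 → E/I/I on L0; bus BusRd; mem=40
  op2 P0: load  L0 → E/I/I on L0; bus (none); mem=40
  op3 P0: load  L0 → E/I/I on L0; bus (none); mem=40
  op4 P1: store L0 := 7 → I/M/I on L0; bus BusRdX; mem=40
  op5 P2: load  L0 → I/S/S on L0; bus BusRd Flush; mem=7
  op6 P1: load  L0 → I/S/S on L0; bus (none); mem=7
  op7 P1: load  L0 → I/S/S on L0; bus (none); mem=7
  op8 P2: load  L0 → I/S/S on L0; bus (none); mem=7
  op9 P0: load  L0 → S/S/S on L0; bus BusRd; mem=7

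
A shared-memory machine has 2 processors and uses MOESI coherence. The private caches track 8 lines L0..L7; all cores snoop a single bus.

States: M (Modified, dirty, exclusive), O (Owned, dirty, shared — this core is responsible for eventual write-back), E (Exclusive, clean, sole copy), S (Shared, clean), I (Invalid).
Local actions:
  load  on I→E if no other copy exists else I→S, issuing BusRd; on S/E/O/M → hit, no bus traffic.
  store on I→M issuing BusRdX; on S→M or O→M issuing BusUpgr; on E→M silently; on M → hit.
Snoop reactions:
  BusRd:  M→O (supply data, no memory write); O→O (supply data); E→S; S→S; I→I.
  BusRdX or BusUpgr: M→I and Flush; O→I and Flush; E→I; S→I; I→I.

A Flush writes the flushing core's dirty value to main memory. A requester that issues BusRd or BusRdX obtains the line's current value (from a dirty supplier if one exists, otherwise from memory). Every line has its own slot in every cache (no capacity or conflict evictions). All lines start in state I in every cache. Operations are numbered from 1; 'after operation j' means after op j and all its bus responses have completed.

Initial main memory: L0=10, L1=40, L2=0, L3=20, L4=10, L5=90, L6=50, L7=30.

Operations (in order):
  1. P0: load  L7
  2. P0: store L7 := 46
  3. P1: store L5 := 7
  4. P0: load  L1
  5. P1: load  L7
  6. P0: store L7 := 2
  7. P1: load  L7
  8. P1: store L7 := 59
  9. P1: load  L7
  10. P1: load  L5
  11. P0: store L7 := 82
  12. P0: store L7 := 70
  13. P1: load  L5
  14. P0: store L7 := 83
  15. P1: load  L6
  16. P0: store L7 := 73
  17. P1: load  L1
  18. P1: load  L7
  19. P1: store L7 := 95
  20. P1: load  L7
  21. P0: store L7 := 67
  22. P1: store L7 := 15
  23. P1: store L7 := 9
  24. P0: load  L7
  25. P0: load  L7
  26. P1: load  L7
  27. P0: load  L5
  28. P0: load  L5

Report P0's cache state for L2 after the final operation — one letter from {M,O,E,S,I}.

state = I

  op1 P0: load  L7 → E/I on L7; bus BusRd; mem=30
  op2 P0: store L7 := 46 → M/I on L7; bus (none); mem=30
  op3 P1: store L5 := 7 → I/M on L5; bus BusRdX; mem=90
  op4 P0: load  L1 → E/I on L1; bus BusRd; mem=40
  op5 P1: load  L7 → O/S on L7; bus BusRd; mem=30
  op6 P0: store L7 := 2 → M/I on L7; bus BusUpgr; mem=30
  op7 P1: load  L7 → O/S on L7; bus BusRd; mem=30
  op8 P1: store L7 := 59 → I/M on L7; bus BusUpgr Flush; mem=2
  op9 P1: load  L7 → I/M on L7; bus (none); mem=2
  op10 P1: load  L5 → I/M on L5; bus (none); mem=90
  op11 P0: store L7 := 82 → M/I on L7; bus BusRdX Flush; mem=59
  op12 P0: store L7 := 70 → M/I on L7; bus (none); mem=59
  op13 P1: load  L5 → I/M on L5; bus (none); mem=90
  op14 P0: store L7 := 83 → M/I on L7; bus (none); mem=59
  op15 P1: load  L6 → I/E on L6; bus BusRd; mem=50
  op16 P0: store L7 := 73 → M/I on L7; bus (none); mem=59
  op17 P1: load  L1 → S/S on L1; bus BusRd; mem=40
  op18 P1: load  L7 → O/S on L7; bus BusRd; mem=59
  op19 P1: store L7 := 95 → I/M on L7; bus BusUpgr Flush; mem=73
  op20 P1: load  L7 → I/M on L7; bus (none); mem=73
  op21 P0: store L7 := 67 → M/I on L7; bus BusRdX Flush; mem=95
  op22 P1: store L7 := 15 → I/M on L7; bus BusRdX Flush; mem=67
  op23 P1: store L7 := 9 → I/M on L7; bus (none); mem=67
  op24 P0: load  L7 → S/O on L7; bus BusRd; mem=67
  op25 P0: load  L7 → S/O on L7; bus (none); mem=67
  op26 P1: load  L7 → S/O on L7; bus (none); mem=67
  op27 P0: load  L5 → S/O on L5; bus BusRd; mem=90
  op28 P0: load  L5 → S/O on L5; bus (none); mem=90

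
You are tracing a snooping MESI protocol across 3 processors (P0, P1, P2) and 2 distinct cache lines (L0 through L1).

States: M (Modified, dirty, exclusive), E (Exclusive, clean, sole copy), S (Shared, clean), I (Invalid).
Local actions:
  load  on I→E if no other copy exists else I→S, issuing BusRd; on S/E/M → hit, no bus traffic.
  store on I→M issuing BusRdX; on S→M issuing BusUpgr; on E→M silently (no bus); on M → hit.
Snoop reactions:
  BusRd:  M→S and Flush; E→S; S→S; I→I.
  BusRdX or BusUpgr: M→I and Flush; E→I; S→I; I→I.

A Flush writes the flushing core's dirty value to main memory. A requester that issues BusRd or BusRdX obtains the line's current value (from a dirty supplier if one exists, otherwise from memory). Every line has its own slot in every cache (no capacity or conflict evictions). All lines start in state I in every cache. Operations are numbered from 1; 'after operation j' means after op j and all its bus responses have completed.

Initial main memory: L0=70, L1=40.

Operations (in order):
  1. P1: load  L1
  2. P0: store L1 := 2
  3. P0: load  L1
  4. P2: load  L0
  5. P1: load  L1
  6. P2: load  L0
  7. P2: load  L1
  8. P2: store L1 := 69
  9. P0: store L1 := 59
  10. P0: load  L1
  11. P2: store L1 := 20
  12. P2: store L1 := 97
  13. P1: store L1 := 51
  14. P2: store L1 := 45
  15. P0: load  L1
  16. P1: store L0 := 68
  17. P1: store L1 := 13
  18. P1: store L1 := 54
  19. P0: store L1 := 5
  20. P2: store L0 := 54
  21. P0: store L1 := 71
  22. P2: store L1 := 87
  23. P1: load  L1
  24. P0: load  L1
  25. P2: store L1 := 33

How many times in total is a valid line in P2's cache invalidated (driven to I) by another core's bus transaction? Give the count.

invalidations = 4

  op1 P1: load  L1 → I/E/I on L1; bus BusRd; mem=40
  op2 P0: store L1 := 2 → M/I/I on L1; bus BusRdX; mem=40
  op3 P0: load  L1 → M/I/I on L1; bus (none); mem=40
  op4 P2: load  L0 → I/I/E on L0; bus BusRd; mem=70
  op5 P1: load  L1 → S/S/I on L1; bus BusRd Flush; mem=2
  op6 P2: load  L0 → I/I/E on L0; bus (none); mem=70
  op7 P2: load  L1 → S/S/S on L1; bus BusRd; mem=2
  op8 P2: store L1 := 69 → I/I/M on L1; bus BusUpgr; mem=2
  op9 P0: store L1 := 59 → M/I/I on L1; bus BusRdX Flush; mem=69
  op10 P0: load  L1 → M/I/I on L1; bus (none); mem=69
  op11 P2: store L1 := 20 → I/I/M on L1; bus BusRdX Flush; mem=59
  op12 P2: store L1 := 97 → I/I/M on L1; bus (none); mem=59
  op13 P1: store L1 := 51 → I/M/I on L1; bus BusRdX Flush; mem=97
  op14 P2: store L1 := 45 → I/I/M on L1; bus BusRdX Flush; mem=51
  op15 P0: load  L1 → S/I/S on L1; bus BusRd Flush; mem=45
  op16 P1: store L0 := 68 → I/M/I on L0; bus BusRdX; mem=70
  op17 P1: store L1 := 13 → I/M/I on L1; bus BusRdX; mem=45
  op18 P1: store L1 := 54 → I/M/I on L1; bus (none); mem=45
  op19 P0: store L1 := 5 → M/I/I on L1; bus BusRdX Flush; mem=54
  op20 P2: store L0 := 54 → I/I/M on L0; bus BusRdX Flush; mem=68
  op21 P0: store L1 := 71 → M/I/I on L1; bus (none); mem=54
  op22 P2: store L1 := 87 → I/I/M on L1; bus BusRdX Flush; mem=71
  op23 P1: load  L1 → I/S/S on L1; bus BusRd Flush; mem=87
  op24 P0: load  L1 → S/S/S on L1; bus BusRd; mem=87
  op25 P2: store L1 := 33 → I/I/M on L1; bus BusUpgr; mem=87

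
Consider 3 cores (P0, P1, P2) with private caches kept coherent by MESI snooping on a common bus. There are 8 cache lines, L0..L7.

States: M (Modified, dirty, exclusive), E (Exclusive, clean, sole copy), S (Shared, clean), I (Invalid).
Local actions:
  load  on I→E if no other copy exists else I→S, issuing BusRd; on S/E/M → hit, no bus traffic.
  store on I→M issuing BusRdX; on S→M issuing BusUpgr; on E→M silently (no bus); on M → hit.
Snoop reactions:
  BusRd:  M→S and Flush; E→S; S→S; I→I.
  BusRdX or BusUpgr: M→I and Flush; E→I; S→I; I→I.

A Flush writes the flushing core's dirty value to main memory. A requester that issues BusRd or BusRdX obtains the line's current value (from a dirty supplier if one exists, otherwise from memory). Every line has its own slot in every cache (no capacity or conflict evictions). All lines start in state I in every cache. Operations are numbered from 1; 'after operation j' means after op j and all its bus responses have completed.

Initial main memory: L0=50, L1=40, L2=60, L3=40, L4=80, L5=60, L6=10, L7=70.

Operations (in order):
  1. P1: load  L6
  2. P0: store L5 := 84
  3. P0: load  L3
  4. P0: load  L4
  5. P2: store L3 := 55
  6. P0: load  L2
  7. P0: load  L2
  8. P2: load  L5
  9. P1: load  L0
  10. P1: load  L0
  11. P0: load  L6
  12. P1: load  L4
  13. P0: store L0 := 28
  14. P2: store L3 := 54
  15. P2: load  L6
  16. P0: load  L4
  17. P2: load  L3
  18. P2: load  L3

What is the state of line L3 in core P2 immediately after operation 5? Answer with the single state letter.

state = M

1. P1: load  L6  bus=[BusRd]  L6: P0=I P1=E P2=I  mem[L6]=10
2. P0: store L5 := 84  bus=[BusRdX]  L5: P0=M P1=I P2=I  mem[L5]=60
3. P0: load  L3  bus=[BusRd]  L3: P0=E P1=I P2=I  mem[L3]=40
4. P0: load  L4  bus=[BusRd]  L4: P0=E P1=I P2=I  mem[L4]=80
5. P2: store L3 := 55  bus=[BusRdX]  L3: P0=I P1=I P2=M  mem[L3]=40
6. P0: load  L2  bus=[BusRd]  L2: P0=E P1=I P2=I  mem[L2]=60
7. P0: load  L2  bus=[-]  L2: P0=E P1=I P2=I  mem[L2]=60
8. P2: load  L5  bus=[BusRd,Flush]  L5: P0=S P1=I P2=S  mem[L5]=84
9. P1: load  L0  bus=[BusRd]  L0: P0=I P1=E P2=I  mem[L0]=50
10. P1: load  L0  bus=[-]  L0: P0=I P1=E P2=I  mem[L0]=50
11. P0: load  L6  bus=[BusRd]  L6: P0=S P1=S P2=I  mem[L6]=10
12. P1: load  L4  bus=[BusRd]  L4: P0=S P1=S P2=I  mem[L4]=80
13. P0: store L0 := 28  bus=[BusRdX]  L0: P0=M P1=I P2=I  mem[L0]=50
14. P2: store L3 := 54  bus=[-]  L3: P0=I P1=I P2=M  mem[L3]=40
15. P2: load  L6  bus=[BusRd]  L6: P0=S P1=S P2=S  mem[L6]=10
16. P0: load  L4  bus=[-]  L4: P0=S P1=S P2=I  mem[L4]=80
17. P2: load  L3  bus=[-]  L3: P0=I P1=I P2=M  mem[L3]=40
18. P2: load  L3  bus=[-]  L3: P0=I P1=I P2=M  mem[L3]=40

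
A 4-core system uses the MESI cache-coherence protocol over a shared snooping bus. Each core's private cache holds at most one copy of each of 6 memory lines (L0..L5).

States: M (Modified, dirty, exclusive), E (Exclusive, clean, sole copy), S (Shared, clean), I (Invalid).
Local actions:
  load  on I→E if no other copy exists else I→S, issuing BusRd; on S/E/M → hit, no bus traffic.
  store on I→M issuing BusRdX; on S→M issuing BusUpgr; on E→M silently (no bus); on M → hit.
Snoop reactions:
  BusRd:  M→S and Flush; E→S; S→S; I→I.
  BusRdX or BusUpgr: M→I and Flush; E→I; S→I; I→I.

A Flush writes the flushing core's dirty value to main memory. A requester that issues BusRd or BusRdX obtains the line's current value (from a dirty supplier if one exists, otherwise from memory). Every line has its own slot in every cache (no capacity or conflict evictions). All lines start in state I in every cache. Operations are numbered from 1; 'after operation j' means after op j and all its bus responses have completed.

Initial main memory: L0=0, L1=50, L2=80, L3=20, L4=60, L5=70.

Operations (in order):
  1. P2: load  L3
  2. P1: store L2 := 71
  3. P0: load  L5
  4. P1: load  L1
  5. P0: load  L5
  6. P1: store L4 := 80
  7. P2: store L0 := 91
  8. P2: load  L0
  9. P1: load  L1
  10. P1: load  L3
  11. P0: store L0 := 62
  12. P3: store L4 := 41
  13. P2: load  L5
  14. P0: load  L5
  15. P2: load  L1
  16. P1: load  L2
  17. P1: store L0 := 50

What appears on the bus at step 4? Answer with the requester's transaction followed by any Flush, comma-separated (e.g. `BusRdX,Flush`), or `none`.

bus = BusRd

  op1 P2: load  L3 → I/I/E/I on L3; bus BusRd; mem=20
  op2 P1: store L2 := 71 → I/M/I/I on L2; bus BusRdX; mem=80
  op3 P0: load  L5 → E/I/I/I on L5; bus BusRd; mem=70
  op4 P1: load  L1 → I/E/I/I on L1; bus BusRd; mem=50
  op5 P0: load  L5 → E/I/I/I on L5; bus (none); mem=70
  op6 P1: store L4 := 80 → I/M/I/I on L4; bus BusRdX; mem=60
  op7 P2: store L0 := 91 → I/I/M/I on L0; bus BusRdX; mem=0
  op8 P2: load  L0 → I/I/M/I on L0; bus (none); mem=0
  op9 P1: load  L1 → I/E/I/I on L1; bus (none); mem=50
  op10 P1: load  L3 → I/S/S/I on L3; bus BusRd; mem=20
  op11 P0: store L0 := 62 → M/I/I/I on L0; bus BusRdX Flush; mem=91
  op12 P3: store L4 := 41 → I/I/I/M on L4; bus BusRdX Flush; mem=80
  op13 P2: load  L5 → S/I/S/I on L5; bus BusRd; mem=70
  op14 P0: load  L5 → S/I/S/I on L5; bus (none); mem=70
  op15 P2: load  L1 → I/S/S/I on L1; bus BusRd; mem=50
  op16 P1: load  L2 → I/M/I/I on L2; bus (none); mem=80
  op17 P1: store L0 := 50 → I/M/I/I on L0; bus BusRdX Flush; mem=62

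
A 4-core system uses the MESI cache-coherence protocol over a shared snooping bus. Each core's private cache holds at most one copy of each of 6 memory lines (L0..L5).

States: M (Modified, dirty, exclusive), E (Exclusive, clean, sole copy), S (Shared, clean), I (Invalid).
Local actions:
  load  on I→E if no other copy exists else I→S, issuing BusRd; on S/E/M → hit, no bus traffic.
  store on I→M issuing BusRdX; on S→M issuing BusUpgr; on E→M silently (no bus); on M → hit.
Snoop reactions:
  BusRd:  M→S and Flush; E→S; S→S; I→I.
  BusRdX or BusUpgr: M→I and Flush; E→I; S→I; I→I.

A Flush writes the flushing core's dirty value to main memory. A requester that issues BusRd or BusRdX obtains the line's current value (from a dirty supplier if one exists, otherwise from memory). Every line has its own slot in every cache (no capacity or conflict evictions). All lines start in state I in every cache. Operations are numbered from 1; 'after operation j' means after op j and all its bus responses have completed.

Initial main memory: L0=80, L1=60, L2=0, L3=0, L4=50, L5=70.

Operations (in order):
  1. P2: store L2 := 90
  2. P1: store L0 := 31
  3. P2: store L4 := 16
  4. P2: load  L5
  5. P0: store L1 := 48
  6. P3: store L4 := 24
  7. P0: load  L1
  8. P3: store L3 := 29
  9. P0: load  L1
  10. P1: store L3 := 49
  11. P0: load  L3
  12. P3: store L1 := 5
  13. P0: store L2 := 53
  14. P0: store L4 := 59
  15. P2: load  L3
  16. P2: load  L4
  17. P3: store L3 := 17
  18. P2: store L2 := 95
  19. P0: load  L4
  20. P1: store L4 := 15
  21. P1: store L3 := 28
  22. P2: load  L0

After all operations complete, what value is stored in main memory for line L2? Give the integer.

1. P2: store L2 := 90  bus=[BusRdX]  L2: P0=I P1=I P2=M P3=I  mem[L2]=0
2. P1: store L0 := 31  bus=[BusRdX]  L0: P0=I P1=M P2=I P3=I  mem[L0]=80
3. P2: store L4 := 16  bus=[BusRdX]  L4: P0=I P1=I P2=M P3=I  mem[L4]=50
4. P2: load  L5  bus=[BusRd]  L5: P0=I P1=I P2=E P3=I  mem[L5]=70
5. P0: store L1 := 48  bus=[BusRdX]  L1: P0=M P1=I P2=I P3=I  mem[L1]=60
6. P3: store L4 := 24  bus=[BusRdX,Flush]  L4: P0=I P1=I P2=I P3=M  mem[L4]=16
7. P0: load  L1  bus=[-]  L1: P0=M P1=I P2=I P3=I  mem[L1]=60
8. P3: store L3 := 29  bus=[BusRdX]  L3: P0=I P1=I P2=I P3=M  mem[L3]=0
9. P0: load  L1  bus=[-]  L1: P0=M P1=I P2=I P3=I  mem[L1]=60
10. P1: store L3 := 49  bus=[BusRdX,Flush]  L3: P0=I P1=M P2=I P3=I  mem[L3]=29
11. P0: load  L3  bus=[BusRd,Flush]  L3: P0=S P1=S P2=I P3=I  mem[L3]=49
12. P3: store L1 := 5  bus=[BusRdX,Flush]  L1: P0=I P1=I P2=I P3=M  mem[L1]=48
13. P0: store L2 := 53  bus=[BusRdX,Flush]  L2: P0=M P1=I P2=I P3=I  mem[L2]=90
14. P0: store L4 := 59  bus=[BusRdX,Flush]  L4: P0=M P1=I P2=I P3=I  mem[L4]=24
15. P2: load  L3  bus=[BusRd]  L3: P0=S P1=S P2=S P3=I  mem[L3]=49
16. P2: load  L4  bus=[BusRd,Flush]  L4: P0=S P1=I P2=S P3=I  mem[L4]=59
17. P3: store L3 := 17  bus=[BusRdX]  L3: P0=I P1=I P2=I P3=M  mem[L3]=49
18. P2: store L2 := 95  bus=[BusRdX,Flush]  L2: P0=I P1=I P2=M P3=I  mem[L2]=53
19. P0: load  L4  bus=[-]  L4: P0=S P1=I P2=S P3=I  mem[L4]=59
20. P1: store L4 := 15  bus=[BusRdX]  L4: P0=I P1=M P2=I P3=I  mem[L4]=59
21. P1: store L3 := 28  bus=[BusRdX,Flush]  L3: P0=I P1=M P2=I P3=I  mem[L3]=17
22. P2: load  L0  bus=[BusRd,Flush]  L0: P0=I P1=S P2=S P3=I  mem[L0]=31

memory[L2] = 53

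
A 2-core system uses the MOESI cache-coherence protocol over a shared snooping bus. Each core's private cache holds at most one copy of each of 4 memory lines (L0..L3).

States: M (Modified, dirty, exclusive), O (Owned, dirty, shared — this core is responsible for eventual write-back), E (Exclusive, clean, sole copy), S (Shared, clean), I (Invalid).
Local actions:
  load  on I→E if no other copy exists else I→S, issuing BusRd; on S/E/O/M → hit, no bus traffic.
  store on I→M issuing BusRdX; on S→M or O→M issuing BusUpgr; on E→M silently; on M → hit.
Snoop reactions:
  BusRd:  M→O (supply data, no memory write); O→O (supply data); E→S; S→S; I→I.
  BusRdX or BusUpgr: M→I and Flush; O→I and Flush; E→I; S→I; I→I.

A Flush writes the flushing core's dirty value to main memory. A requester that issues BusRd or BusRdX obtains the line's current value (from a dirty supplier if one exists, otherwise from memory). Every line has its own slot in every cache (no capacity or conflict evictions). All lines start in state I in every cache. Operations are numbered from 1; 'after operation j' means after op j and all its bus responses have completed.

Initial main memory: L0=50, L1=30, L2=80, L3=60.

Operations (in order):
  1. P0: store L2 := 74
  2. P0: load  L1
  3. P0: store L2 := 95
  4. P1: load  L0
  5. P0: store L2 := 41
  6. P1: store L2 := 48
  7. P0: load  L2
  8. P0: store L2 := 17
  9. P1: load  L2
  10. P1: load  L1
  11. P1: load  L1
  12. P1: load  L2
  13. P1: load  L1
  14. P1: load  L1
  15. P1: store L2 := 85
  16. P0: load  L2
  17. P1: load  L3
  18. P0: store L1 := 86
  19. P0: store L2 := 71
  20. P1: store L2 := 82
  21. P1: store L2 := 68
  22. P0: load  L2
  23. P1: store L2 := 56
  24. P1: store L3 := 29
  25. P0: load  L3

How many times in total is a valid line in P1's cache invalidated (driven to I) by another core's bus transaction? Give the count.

invalidations = 3

step 1: P0: store L2 := 74  ⟶  MI  (L2)  txn=BusRdX  M[L2]=80
step 2: P0: load  L1  ⟶  EI  (L1)  txn=BusRd  M[L1]=30
step 3: P0: store L2 := 95  ⟶  MI  (L2)  txn=∅  M[L2]=80
step 4: P1: load  L0  ⟶  IE  (L0)  txn=BusRd  M[L0]=50
step 5: P0: store L2 := 41  ⟶  MI  (L2)  txn=∅  M[L2]=80
step 6: P1: store L2 := 48  ⟶  IM  (L2)  txn=BusRdX+Flush  M[L2]=41
step 7: P0: load  L2  ⟶  SO  (L2)  txn=BusRd  M[L2]=41
step 8: P0: store L2 := 17  ⟶  MI  (L2)  txn=BusUpgr+Flush  M[L2]=48
step 9: P1: load  L2  ⟶  OS  (L2)  txn=BusRd  M[L2]=48
step 10: P1: load  L1  ⟶  SS  (L1)  txn=BusRd  M[L1]=30
step 11: P1: load  L1  ⟶  SS  (L1)  txn=∅  M[L1]=30
step 12: P1: load  L2  ⟶  OS  (L2)  txn=∅  M[L2]=48
step 13: P1: load  L1  ⟶  SS  (L1)  txn=∅  M[L1]=30
step 14: P1: load  L1  ⟶  SS  (L1)  txn=∅  M[L1]=30
step 15: P1: store L2 := 85  ⟶  IM  (L2)  txn=BusUpgr+Flush  M[L2]=17
step 16: P0: load  L2  ⟶  SO  (L2)  txn=BusRd  M[L2]=17
step 17: P1: load  L3  ⟶  IE  (L3)  txn=BusRd  M[L3]=60
step 18: P0: store L1 := 86  ⟶  MI  (L1)  txn=BusUpgr  M[L1]=30
step 19: P0: store L2 := 71  ⟶  MI  (L2)  txn=BusUpgr+Flush  M[L2]=85
step 20: P1: store L2 := 82  ⟶  IM  (L2)  txn=BusRdX+Flush  M[L2]=71
step 21: P1: store L2 := 68  ⟶  IM  (L2)  txn=∅  M[L2]=71
step 22: P0: load  L2  ⟶  SO  (L2)  txn=BusRd  M[L2]=71
step 23: P1: store L2 := 56  ⟶  IM  (L2)  txn=BusUpgr  M[L2]=71
step 24: P1: store L3 := 29  ⟶  IM  (L3)  txn=∅  M[L3]=60
step 25: P0: load  L3  ⟶  SO  (L3)  txn=BusRd  M[L3]=60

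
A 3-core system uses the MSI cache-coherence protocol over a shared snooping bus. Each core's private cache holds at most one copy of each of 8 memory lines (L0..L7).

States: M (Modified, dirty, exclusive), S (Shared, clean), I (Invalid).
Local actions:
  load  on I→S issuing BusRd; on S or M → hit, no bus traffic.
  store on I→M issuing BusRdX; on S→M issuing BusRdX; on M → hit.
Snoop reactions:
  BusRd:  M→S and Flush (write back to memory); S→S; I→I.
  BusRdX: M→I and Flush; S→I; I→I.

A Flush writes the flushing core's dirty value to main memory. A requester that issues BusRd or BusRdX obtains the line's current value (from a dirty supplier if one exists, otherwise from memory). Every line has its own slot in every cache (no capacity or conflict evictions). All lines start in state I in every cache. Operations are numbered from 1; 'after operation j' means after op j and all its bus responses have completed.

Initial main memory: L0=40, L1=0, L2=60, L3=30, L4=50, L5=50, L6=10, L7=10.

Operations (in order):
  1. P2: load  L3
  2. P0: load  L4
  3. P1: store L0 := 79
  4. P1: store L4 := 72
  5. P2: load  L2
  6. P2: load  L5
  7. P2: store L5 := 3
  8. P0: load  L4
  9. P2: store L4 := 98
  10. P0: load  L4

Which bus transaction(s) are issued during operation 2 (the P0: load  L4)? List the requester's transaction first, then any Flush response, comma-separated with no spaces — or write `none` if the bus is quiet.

bus = BusRd

1. P2: load  L3  bus=[BusRd]  L3: P0=I P1=I P2=S  mem[L3]=30
2. P0: load  L4  bus=[BusRd]  L4: P0=S P1=I P2=I  mem[L4]=50
3. P1: store L0 := 79  bus=[BusRdX]  L0: P0=I P1=M P2=I  mem[L0]=40
4. P1: store L4 := 72  bus=[BusRdX]  L4: P0=I P1=M P2=I  mem[L4]=50
5. P2: load  L2  bus=[BusRd]  L2: P0=I P1=I P2=S  mem[L2]=60
6. P2: load  L5  bus=[BusRd]  L5: P0=I P1=I P2=S  mem[L5]=50
7. P2: store L5 := 3  bus=[BusRdX]  L5: P0=I P1=I P2=M  mem[L5]=50
8. P0: load  L4  bus=[BusRd,Flush]  L4: P0=S P1=S P2=I  mem[L4]=72
9. P2: store L4 := 98  bus=[BusRdX]  L4: P0=I P1=I P2=M  mem[L4]=72
10. P0: load  L4  bus=[BusRd,Flush]  L4: P0=S P1=I P2=S  mem[L4]=98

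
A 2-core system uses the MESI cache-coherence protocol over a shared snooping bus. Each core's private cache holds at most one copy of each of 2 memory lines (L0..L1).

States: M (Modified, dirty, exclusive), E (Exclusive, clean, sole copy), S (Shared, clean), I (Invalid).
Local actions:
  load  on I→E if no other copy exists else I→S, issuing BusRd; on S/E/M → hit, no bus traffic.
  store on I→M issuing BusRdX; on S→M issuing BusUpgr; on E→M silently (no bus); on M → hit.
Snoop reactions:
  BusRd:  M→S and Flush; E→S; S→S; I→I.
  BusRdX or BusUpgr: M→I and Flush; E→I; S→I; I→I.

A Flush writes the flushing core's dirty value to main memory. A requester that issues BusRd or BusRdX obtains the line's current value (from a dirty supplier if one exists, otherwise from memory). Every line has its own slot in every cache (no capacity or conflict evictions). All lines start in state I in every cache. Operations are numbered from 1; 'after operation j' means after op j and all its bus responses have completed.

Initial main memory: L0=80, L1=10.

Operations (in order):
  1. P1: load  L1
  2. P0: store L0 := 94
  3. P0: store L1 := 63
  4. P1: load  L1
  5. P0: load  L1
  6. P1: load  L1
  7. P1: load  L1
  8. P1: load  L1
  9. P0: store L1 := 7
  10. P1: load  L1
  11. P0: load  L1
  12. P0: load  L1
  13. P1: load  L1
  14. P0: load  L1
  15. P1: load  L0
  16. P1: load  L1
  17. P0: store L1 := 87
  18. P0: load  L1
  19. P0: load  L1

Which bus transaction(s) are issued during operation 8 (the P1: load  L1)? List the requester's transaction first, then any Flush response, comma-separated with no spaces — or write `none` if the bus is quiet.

[1] P1: load  L1 | P0:I, P1:E(10) | bus: BusRd
[2] P0: store L0 := 94 | P0:M(94), P1:I | bus: BusRdX
[3] P0: store L1 := 63 | P0:M(63), P1:I | bus: BusRdX
[4] P1: load  L1 | P0:S(63), P1:S(63) | bus: BusRd,Flush
[5] P0: load  L1 | P0:S(63), P1:S(63) | bus: none
[6] P1: load  L1 | P0:S(63), P1:S(63) | bus: none
[7] P1: load  L1 | P0:S(63), P1:S(63) | bus: none
[8] P1: load  L1 | P0:S(63), P1:S(63) | bus: none
[9] P0: store L1 := 7 | P0:M(7), P1:I | bus: BusUpgr
[10] P1: load  L1 | P0:S(7), P1:S(7) | bus: BusRd,Flush
[11] P0: load  L1 | P0:S(7), P1:S(7) | bus: none
[12] P0: load  L1 | P0:S(7), P1:S(7) | bus: none
[13] P1: load  L1 | P0:S(7), P1:S(7) | bus: none
[14] P0: load  L1 | P0:S(7), P1:S(7) | bus: none
[15] P1: load  L0 | P0:S(94), P1:S(94) | bus: BusRd,Flush
[16] P1: load  L1 | P0:S(7), P1:S(7) | bus: none
[17] P0: store L1 := 87 | P0:M(87), P1:I | bus: BusUpgr
[18] P0: load  L1 | P0:M(87), P1:I | bus: none
[19] P0: load  L1 | P0:M(87), P1:I | bus: none

bus = none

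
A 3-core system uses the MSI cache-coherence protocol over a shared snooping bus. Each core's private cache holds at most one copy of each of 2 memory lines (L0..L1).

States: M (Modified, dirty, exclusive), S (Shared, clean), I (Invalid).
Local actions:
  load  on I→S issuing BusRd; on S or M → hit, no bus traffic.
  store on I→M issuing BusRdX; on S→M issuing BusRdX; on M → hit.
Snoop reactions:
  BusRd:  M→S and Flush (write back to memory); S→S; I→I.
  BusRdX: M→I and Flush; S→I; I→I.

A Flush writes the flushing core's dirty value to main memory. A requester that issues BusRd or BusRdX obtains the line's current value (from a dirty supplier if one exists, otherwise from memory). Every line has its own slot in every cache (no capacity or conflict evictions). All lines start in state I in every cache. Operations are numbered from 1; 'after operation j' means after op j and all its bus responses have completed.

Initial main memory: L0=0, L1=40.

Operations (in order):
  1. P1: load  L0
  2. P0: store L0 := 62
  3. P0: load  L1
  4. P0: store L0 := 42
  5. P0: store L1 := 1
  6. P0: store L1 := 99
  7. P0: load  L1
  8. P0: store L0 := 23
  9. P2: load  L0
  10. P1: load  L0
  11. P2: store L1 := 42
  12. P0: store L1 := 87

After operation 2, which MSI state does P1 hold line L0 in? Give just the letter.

state = I

step 1: P1: load  L0  ⟶  ISI  (L0)  txn=BusRd  M[L0]=0
step 2: P0: store L0 := 62  ⟶  MII  (L0)  txn=BusRdX  M[L0]=0
step 3: P0: load  L1  ⟶  SII  (L1)  txn=BusRd  M[L1]=40
step 4: P0: store L0 := 42  ⟶  MII  (L0)  txn=∅  M[L0]=0
step 5: P0: store L1 := 1  ⟶  MII  (L1)  txn=BusRdX  M[L1]=40
step 6: P0: store L1 := 99  ⟶  MII  (L1)  txn=∅  M[L1]=40
step 7: P0: load  L1  ⟶  MII  (L1)  txn=∅  M[L1]=40
step 8: P0: store L0 := 23  ⟶  MII  (L0)  txn=∅  M[L0]=0
step 9: P2: load  L0  ⟶  SIS  (L0)  txn=BusRd+Flush  M[L0]=23
step 10: P1: load  L0  ⟶  SSS  (L0)  txn=BusRd  M[L0]=23
step 11: P2: store L1 := 42  ⟶  IIM  (L1)  txn=BusRdX+Flush  M[L1]=99
step 12: P0: store L1 := 87  ⟶  MII  (L1)  txn=BusRdX+Flush  M[L1]=42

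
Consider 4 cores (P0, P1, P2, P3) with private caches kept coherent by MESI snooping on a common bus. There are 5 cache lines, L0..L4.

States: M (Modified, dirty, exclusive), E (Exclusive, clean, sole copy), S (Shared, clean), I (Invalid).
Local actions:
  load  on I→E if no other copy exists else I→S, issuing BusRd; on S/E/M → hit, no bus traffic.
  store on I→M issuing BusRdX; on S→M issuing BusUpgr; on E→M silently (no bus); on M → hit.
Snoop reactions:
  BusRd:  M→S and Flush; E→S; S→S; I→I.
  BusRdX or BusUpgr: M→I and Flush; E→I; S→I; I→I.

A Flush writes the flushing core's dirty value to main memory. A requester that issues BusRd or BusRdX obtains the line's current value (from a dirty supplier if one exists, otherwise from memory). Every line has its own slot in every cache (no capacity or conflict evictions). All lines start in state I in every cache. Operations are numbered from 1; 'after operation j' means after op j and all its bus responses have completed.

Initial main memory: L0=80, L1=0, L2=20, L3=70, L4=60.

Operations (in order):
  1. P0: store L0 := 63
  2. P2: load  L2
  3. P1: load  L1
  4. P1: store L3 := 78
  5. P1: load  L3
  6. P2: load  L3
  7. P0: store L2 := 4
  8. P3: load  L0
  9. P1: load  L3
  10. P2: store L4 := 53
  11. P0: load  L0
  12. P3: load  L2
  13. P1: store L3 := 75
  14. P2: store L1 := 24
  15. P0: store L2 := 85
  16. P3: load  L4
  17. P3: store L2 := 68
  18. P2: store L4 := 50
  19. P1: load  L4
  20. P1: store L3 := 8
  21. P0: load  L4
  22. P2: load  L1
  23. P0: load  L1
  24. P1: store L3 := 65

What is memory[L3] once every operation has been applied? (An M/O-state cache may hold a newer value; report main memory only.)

step 1: P0: store L0 := 63  ⟶  MIII  (L0)  txn=BusRdX  M[L0]=80
step 2: P2: load  L2  ⟶  IIEI  (L2)  txn=BusRd  M[L2]=20
step 3: P1: load  L1  ⟶  IEII  (L1)  txn=BusRd  M[L1]=0
step 4: P1: store L3 := 78  ⟶  IMII  (L3)  txn=BusRdX  M[L3]=70
step 5: P1: load  L3  ⟶  IMII  (L3)  txn=∅  M[L3]=70
step 6: P2: load  L3  ⟶  ISSI  (L3)  txn=BusRd+Flush  M[L3]=78
step 7: P0: store L2 := 4  ⟶  MIII  (L2)  txn=BusRdX  M[L2]=20
step 8: P3: load  L0  ⟶  SIIS  (L0)  txn=BusRd+Flush  M[L0]=63
step 9: P1: load  L3  ⟶  ISSI  (L3)  txn=∅  M[L3]=78
step 10: P2: store L4 := 53  ⟶  IIMI  (L4)  txn=BusRdX  M[L4]=60
step 11: P0: load  L0  ⟶  SIIS  (L0)  txn=∅  M[L0]=63
step 12: P3: load  L2  ⟶  SIIS  (L2)  txn=BusRd+Flush  M[L2]=4
step 13: P1: store L3 := 75  ⟶  IMII  (L3)  txn=BusUpgr  M[L3]=78
step 14: P2: store L1 := 24  ⟶  IIMI  (L1)  txn=BusRdX  M[L1]=0
step 15: P0: store L2 := 85  ⟶  MIII  (L2)  txn=BusUpgr  M[L2]=4
step 16: P3: load  L4  ⟶  IISS  (L4)  txn=BusRd+Flush  M[L4]=53
step 17: P3: store L2 := 68  ⟶  IIIM  (L2)  txn=BusRdX+Flush  M[L2]=85
step 18: P2: store L4 := 50  ⟶  IIMI  (L4)  txn=BusUpgr  M[L4]=53
step 19: P1: load  L4  ⟶  ISSI  (L4)  txn=BusRd+Flush  M[L4]=50
step 20: P1: store L3 := 8  ⟶  IMII  (L3)  txn=∅  M[L3]=78
step 21: P0: load  L4  ⟶  SSSI  (L4)  txn=BusRd  M[L4]=50
step 22: P2: load  L1  ⟶  IIMI  (L1)  txn=∅  M[L1]=0
step 23: P0: load  L1  ⟶  SISI  (L1)  txn=BusRd+Flush  M[L1]=24
step 24: P1: store L3 := 65  ⟶  IMII  (L3)  txn=∅  M[L3]=78

memory[L3] = 78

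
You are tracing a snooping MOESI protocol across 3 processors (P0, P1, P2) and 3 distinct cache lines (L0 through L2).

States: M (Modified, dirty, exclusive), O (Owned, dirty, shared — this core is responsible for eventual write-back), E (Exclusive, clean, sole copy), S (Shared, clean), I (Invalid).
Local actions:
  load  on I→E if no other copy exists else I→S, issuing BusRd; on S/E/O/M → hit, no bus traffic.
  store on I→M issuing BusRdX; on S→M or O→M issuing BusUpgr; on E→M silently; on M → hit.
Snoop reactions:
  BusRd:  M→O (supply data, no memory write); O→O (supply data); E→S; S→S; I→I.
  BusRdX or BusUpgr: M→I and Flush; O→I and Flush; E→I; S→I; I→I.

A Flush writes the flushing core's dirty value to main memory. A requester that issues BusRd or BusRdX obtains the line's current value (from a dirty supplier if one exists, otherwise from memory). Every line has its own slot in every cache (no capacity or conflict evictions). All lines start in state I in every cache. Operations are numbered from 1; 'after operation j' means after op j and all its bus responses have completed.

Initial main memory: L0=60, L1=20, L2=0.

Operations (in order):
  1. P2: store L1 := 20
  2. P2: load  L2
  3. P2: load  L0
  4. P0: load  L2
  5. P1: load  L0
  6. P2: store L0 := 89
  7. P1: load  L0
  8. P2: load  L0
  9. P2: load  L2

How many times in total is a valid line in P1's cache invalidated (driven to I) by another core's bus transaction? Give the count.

  op1 P2: store L1 := 20 → I/I/M on L1; bus BusRdX; mem=20
  op2 P2: load  L2 → I/I/E on L2; bus BusRd; mem=0
  op3 P2: load  L0 → I/I/E on L0; bus BusRd; mem=60
  op4 P0: load  L2 → S/I/S on L2; bus BusRd; mem=0
  op5 P1: load  L0 → I/S/S on L0; bus BusRd; mem=60
  op6 P2: store L0 := 89 → I/I/M on L0; bus BusUpgr; mem=60
  op7 P1: load  L0 → I/S/O on L0; bus BusRd; mem=60
  op8 P2: load  L0 → I/S/O on L0; bus (none); mem=60
  op9 P2: load  L2 → S/I/S on L2; bus (none); mem=0

invalidations = 1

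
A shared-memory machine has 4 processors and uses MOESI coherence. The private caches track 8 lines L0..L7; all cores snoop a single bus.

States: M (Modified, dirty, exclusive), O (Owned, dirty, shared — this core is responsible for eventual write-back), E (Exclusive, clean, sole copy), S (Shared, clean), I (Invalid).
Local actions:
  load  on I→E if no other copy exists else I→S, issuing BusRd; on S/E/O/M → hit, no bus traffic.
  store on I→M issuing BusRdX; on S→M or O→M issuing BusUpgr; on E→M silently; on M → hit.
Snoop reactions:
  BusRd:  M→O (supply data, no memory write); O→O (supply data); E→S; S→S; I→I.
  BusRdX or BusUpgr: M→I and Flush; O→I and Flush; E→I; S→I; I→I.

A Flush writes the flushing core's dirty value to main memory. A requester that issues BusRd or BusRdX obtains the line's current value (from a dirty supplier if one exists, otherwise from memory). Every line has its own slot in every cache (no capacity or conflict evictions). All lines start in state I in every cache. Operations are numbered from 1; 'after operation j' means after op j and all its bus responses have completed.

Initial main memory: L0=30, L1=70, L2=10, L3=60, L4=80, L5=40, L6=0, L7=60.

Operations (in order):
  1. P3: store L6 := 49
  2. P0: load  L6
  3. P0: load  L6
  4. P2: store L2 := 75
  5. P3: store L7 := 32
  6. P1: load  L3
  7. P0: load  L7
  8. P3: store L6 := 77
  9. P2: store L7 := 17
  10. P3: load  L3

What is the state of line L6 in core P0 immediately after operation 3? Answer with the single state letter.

step 1: P3: store L6 := 49  ⟶  IIIM  (L6)  txn=BusRdX  M[L6]=0
step 2: P0: load  L6  ⟶  SIIO  (L6)  txn=BusRd  M[L6]=0
step 3: P0: load  L6  ⟶  SIIO  (L6)  txn=∅  M[L6]=0
step 4: P2: store L2 := 75  ⟶  IIMI  (L2)  txn=BusRdX  M[L2]=10
step 5: P3: store L7 := 32  ⟶  IIIM  (L7)  txn=BusRdX  M[L7]=60
step 6: P1: load  L3  ⟶  IEII  (L3)  txn=BusRd  M[L3]=60
step 7: P0: load  L7  ⟶  SIIO  (L7)  txn=BusRd  M[L7]=60
step 8: P3: store L6 := 77  ⟶  IIIM  (L6)  txn=BusUpgr  M[L6]=0
step 9: P2: store L7 := 17  ⟶  IIMI  (L7)  txn=BusRdX+Flush  M[L7]=32
step 10: P3: load  L3  ⟶  ISIS  (L3)  txn=BusRd  M[L3]=60

state = S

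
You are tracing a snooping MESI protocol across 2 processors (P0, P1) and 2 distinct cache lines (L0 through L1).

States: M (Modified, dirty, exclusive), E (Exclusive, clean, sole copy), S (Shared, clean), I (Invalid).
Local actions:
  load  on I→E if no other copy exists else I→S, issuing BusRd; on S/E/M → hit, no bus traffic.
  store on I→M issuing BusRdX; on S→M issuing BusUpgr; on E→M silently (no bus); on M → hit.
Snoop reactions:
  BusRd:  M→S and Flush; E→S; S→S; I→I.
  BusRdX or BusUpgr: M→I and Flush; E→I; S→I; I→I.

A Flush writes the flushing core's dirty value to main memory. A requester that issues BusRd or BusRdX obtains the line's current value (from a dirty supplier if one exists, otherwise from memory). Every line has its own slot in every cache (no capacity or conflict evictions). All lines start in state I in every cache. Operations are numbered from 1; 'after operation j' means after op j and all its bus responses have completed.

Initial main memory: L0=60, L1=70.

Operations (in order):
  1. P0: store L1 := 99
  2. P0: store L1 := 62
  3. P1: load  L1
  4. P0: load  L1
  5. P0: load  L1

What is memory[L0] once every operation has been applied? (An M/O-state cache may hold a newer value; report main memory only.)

[1] P0: store L1 := 99 | P0:M(99), P1:I | bus: BusRdX
[2] P0: store L1 := 62 | P0:M(62), P1:I | bus: none
[3] P1: load  L1 | P0:S(62), P1:S(62) | bus: BusRd,Flush
[4] P0: load  L1 | P0:S(62), P1:S(62) | bus: none
[5] P0: load  L1 | P0:S(62), P1:S(62) | bus: none

memory[L0] = 60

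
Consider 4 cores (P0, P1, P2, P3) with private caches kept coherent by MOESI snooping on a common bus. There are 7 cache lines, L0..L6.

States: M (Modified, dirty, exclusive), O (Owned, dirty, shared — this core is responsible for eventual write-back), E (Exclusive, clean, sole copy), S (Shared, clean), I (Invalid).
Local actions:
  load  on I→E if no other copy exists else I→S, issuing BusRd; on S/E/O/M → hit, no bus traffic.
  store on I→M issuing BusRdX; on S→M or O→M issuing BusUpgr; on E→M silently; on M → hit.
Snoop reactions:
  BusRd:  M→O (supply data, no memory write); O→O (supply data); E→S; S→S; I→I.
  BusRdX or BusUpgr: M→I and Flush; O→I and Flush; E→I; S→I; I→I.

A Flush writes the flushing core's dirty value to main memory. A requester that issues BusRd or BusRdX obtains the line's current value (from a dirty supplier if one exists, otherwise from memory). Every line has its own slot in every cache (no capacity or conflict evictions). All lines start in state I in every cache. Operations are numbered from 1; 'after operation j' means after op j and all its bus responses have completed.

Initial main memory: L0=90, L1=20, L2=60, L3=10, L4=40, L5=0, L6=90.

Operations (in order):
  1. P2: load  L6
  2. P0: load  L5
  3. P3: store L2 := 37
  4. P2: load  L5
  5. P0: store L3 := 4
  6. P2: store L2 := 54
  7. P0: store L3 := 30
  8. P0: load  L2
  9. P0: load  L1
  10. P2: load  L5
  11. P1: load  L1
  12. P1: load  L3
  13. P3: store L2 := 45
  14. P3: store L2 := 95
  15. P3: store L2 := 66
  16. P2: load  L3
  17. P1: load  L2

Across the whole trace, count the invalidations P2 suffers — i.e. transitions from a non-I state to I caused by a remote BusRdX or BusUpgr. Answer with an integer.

invalidations = 1

1. P2: load  L6  bus=[BusRd]  L6: P0=I P1=I P2=E P3=I  mem[L6]=90
2. P0: load  L5  bus=[BusRd]  L5: P0=E P1=I P2=I P3=I  mem[L5]=0
3. P3: store L2 := 37  bus=[BusRdX]  L2: P0=I P1=I P2=I P3=M  mem[L2]=60
4. P2: load  L5  bus=[BusRd]  L5: P0=S P1=I P2=S P3=I  mem[L5]=0
5. P0: store L3 := 4  bus=[BusRdX]  L3: P0=M P1=I P2=I P3=I  mem[L3]=10
6. P2: store L2 := 54  bus=[BusRdX,Flush]  L2: P0=I P1=I P2=M P3=I  mem[L2]=37
7. P0: store L3 := 30  bus=[-]  L3: P0=M P1=I P2=I P3=I  mem[L3]=10
8. P0: load  L2  bus=[BusRd]  L2: P0=S P1=I P2=O P3=I  mem[L2]=37
9. P0: load  L1  bus=[BusRd]  L1: P0=E P1=I P2=I P3=I  mem[L1]=20
10. P2: load  L5  bus=[-]  L5: P0=S P1=I P2=S P3=I  mem[L5]=0
11. P1: load  L1  bus=[BusRd]  L1: P0=S P1=S P2=I P3=I  mem[L1]=20
12. P1: load  L3  bus=[BusRd]  L3: P0=O P1=S P2=I P3=I  mem[L3]=10
13. P3: store L2 := 45  bus=[BusRdX,Flush]  L2: P0=I P1=I P2=I P3=M  mem[L2]=54
14. P3: store L2 := 95  bus=[-]  L2: P0=I P1=I P2=I P3=M  mem[L2]=54
15. P3: store L2 := 66  bus=[-]  L2: P0=I P1=I P2=I P3=M  mem[L2]=54
16. P2: load  L3  bus=[BusRd]  L3: P0=O P1=S P2=S P3=I  mem[L3]=10
17. P1: load  L2  bus=[BusRd]  L2: P0=I P1=S P2=I P3=O  mem[L2]=54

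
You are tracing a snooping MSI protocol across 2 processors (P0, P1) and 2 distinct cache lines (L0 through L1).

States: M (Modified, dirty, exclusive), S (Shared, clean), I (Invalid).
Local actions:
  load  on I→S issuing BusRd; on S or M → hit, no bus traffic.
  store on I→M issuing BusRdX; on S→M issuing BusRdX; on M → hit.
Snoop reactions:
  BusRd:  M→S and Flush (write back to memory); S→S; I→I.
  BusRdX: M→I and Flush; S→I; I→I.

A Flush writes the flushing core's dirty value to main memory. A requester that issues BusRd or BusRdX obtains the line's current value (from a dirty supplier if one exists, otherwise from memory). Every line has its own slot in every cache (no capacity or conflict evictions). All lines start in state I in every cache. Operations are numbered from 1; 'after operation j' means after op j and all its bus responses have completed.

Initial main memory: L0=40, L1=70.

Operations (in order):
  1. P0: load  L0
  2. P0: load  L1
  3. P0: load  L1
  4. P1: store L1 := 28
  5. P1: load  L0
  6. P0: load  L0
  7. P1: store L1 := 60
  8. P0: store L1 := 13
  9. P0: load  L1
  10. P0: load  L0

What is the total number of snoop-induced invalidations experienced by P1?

  op1 P0: load  L0 → S/I on L0; bus BusRd; mem=40
  op2 P0: load  L1 → S/I on L1; bus BusRd; mem=70
  op3 P0: load  L1 → S/I on L1; bus (none); mem=70
  op4 P1: store L1 := 28 → I/M on L1; bus BusRdX; mem=70
  op5 P1: load  L0 → S/S on L0; bus BusRd; mem=40
  op6 P0: load  L0 → S/S on L0; bus (none); mem=40
  op7 P1: store L1 := 60 → I/M on L1; bus (none); mem=70
  op8 P0: store L1 := 13 → M/I on L1; bus BusRdX Flush; mem=60
  op9 P0: load  L1 → M/I on L1; bus (none); mem=60
  op10 P0: load  L0 → S/S on L0; bus (none); mem=40

invalidations = 1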